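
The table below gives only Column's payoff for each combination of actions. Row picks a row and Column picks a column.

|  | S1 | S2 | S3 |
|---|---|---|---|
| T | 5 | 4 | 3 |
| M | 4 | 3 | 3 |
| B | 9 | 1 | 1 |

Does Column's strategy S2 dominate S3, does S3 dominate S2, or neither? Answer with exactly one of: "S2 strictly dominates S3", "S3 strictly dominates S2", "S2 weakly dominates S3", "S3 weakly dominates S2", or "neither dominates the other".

Compare S2 to S3 across each opponent action: T: 4>3, M: 3=3, B: 1=1.
S2 is at least as good everywhere and strictly better somewhere (tied only at M, B), so S2 weakly but not strictly dominates S3.

S2 weakly dominates S3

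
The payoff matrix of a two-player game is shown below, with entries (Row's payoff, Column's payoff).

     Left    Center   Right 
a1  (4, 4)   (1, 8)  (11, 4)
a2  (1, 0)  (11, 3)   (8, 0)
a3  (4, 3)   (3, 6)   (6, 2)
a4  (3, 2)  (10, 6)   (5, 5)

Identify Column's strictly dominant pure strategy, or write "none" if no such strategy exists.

Center

Center vs Left: a1: 8>4, a2: 3>0, a3: 6>3, a4: 6>2.
Center vs Right: a1: 8>4, a2: 3>0, a3: 6>2, a4: 6>5.
Center strictly beats every other strategy against every opponent action, so it is strictly dominant.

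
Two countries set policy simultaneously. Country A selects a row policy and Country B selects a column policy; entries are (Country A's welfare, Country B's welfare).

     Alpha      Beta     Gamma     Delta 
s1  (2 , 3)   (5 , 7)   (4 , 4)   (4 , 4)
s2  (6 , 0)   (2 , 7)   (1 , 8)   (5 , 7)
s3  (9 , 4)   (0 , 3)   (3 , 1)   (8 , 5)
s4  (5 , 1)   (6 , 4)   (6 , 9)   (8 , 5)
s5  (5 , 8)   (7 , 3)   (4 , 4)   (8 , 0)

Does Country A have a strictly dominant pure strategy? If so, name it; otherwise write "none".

none

s1 fails to dominate s2 at Alpha (2<6).
s2 fails to dominate s1 at Beta (2<5).
s3 fails to dominate s1 at Beta (0<5).
s4 fails to dominate s2 at Alpha (5<6).
s5 fails to dominate s1 at Gamma (4=4).
No single strategy dominates all the others.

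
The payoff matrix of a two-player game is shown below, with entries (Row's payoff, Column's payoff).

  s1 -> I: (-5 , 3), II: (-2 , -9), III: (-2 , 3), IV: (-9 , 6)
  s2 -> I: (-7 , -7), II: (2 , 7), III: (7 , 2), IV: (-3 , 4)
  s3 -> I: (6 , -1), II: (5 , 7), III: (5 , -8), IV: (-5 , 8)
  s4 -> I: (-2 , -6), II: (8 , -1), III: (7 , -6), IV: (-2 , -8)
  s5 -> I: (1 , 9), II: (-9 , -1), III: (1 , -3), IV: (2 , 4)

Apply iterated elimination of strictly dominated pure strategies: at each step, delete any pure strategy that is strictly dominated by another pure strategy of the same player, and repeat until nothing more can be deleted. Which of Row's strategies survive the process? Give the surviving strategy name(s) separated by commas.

s3, s4, s5

Row's strategy s1 is strictly dominated by s3 (I: 6>-5, II: 5>-2, III: 5>-2, IV: -5>-9) and is removed.
Column's strategy III is strictly dominated by II (s2: 7>2, s3: 7>-8, s4: -1>-6, s5: -1>-3) and is removed.
Row s2 is eliminated: s4 beats it against every remaining column (I: -2>-7, II: 8>2, IV: -2>-3).
Among the remaining strategies, none is strictly dominated by another pure strategy of the same player, so the elimination stops.
Surviving strategies — Row: {s3, s4, s5}; Column: {I, II, IV}.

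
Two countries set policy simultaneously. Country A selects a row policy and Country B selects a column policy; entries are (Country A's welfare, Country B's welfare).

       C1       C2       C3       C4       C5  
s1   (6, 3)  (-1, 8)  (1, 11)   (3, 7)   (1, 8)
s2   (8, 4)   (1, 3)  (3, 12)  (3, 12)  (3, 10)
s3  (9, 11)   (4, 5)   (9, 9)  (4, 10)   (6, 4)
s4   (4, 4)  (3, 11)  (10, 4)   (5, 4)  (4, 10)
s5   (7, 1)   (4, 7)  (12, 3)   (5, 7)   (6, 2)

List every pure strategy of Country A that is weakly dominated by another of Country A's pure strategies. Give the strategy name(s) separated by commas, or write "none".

s1, s2, s4

s2 weakly dominates s1 — C1: 8>6, C2: 1>-1, C3: 3>1, C4: 3=3, C5: 3>1.
s3 weakly dominates s2 — C1: 9>8, C2: 4>1, C3: 9>3, C4: 4>3, C5: 6>3.
s3: no other strategy beats it everywhere (s1 at C1 (9>6); s2 at C1 (9>8); s4 at C1 (9>4); s5 at C1 (9>7)).
s4 is weakly dominated by s5 (C1: 7>4, C2: 4>3, C3: 12>10, C4: 5=5, C5: 6>4).
s5: no other strategy beats it everywhere (s1 at C1 (7>6); s2 at C2 (4>1); s3 at C3 (12>9); s4 at C1 (7>4)).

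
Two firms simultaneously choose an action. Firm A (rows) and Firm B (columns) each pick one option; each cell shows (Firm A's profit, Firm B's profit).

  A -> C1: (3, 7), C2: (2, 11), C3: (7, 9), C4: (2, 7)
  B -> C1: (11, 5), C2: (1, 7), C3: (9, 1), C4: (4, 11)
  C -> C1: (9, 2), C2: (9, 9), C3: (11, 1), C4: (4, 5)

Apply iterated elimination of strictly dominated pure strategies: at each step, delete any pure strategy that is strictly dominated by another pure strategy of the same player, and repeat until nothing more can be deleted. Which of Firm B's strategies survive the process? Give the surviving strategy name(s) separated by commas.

Firm A's strategy A is strictly dominated by C (C1: 9>3, C2: 9>2, C3: 11>7, C4: 4>2) and is removed.
For Firm B, C2 strictly dominates C1 on the remaining rows (B: 7>5, C: 9>2); eliminate C1.
Firm B's strategy C3 is strictly dominated by C2 (B: 7>1, C: 9>1) and is removed.
Among the remaining strategies, none is strictly dominated by another pure strategy of the same player, so the elimination stops.
Surviving strategies — Firm A: {B, C}; Firm B: {C2, C4}.

C2, C4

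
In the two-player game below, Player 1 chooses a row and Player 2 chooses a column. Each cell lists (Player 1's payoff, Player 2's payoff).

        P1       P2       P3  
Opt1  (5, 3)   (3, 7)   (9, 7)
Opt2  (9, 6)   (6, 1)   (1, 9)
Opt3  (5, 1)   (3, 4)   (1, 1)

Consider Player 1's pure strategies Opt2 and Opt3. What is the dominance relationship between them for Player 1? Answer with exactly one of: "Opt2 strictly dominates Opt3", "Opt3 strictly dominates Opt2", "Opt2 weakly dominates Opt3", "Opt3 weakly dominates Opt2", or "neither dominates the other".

Opt2 weakly dominates Opt3

Opt2's payoffs vs Opt3's, by Player 2's action — P1: 9>5, P2: 6>3, P3: 1=1.
Opt2 is at least as good everywhere and strictly better somewhere (tied only at P3), so Opt2 weakly but not strictly dominates Opt3.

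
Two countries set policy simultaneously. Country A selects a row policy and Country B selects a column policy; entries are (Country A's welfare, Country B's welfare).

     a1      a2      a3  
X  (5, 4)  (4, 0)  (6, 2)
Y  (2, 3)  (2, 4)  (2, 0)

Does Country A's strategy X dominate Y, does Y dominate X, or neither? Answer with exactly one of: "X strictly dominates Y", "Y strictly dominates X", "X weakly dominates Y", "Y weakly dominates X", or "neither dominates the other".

X strictly dominates Y

Compare X to Y across each opponent action: a1: 5>2, a2: 4>2, a3: 6>2.
Every comparison favours X, so X strictly dominates Y.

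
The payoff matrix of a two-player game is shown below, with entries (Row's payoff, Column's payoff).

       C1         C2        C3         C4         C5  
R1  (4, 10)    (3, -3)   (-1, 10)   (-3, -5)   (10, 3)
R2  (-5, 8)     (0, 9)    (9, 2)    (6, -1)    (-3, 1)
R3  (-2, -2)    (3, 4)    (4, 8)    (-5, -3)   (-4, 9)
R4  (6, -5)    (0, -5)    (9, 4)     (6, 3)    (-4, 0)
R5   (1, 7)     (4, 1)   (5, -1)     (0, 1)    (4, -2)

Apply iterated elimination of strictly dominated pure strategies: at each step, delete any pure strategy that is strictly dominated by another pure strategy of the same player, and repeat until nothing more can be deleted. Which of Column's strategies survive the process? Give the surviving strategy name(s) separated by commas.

C1, C2, C3, C4

For Row, R5 strictly dominates R3 on the remaining columns (C1: 1>-2, C2: 4>3, C3: 5>4, C4: 0>-5, C5: 4>-4); eliminate R3.
Column's strategy C5 is strictly dominated by C3 (R1: 10>3, R2: 2>1, R4: 4>0, R5: -1>-2) and is removed.
Among the remaining strategies, none is strictly dominated by another pure strategy of the same player, so the elimination stops.
Surviving strategies — Row: {R1, R2, R4, R5}; Column: {C1, C2, C3, C4}.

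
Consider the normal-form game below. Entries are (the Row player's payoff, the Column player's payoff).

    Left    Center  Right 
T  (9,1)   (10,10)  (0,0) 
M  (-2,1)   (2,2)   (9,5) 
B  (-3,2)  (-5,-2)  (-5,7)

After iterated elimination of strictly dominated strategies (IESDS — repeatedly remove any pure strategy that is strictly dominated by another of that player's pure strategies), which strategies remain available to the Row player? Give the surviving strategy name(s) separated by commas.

For the Row player, T strictly dominates B on the remaining columns (Left: 9>-3, Center: 10>-5, Right: 0>-5); eliminate B.
Column Left is eliminated: Center beats it against every remaining row (T: 10>1, M: 2>1).
Among the remaining strategies, none is strictly dominated by another pure strategy of the same player, so the elimination stops.
Surviving strategies — the Row player: {T, M}; the Column player: {Center, Right}.

T, M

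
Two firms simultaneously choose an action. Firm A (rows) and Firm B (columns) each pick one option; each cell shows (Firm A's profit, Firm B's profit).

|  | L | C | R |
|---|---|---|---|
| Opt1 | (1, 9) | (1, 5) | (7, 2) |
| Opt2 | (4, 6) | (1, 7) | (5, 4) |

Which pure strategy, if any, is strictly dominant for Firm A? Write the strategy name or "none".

Opt1 fails to dominate Opt2 at L (1<4).
Opt2 fails to dominate Opt1 at C (1=1).
No single strategy dominates all the others.

none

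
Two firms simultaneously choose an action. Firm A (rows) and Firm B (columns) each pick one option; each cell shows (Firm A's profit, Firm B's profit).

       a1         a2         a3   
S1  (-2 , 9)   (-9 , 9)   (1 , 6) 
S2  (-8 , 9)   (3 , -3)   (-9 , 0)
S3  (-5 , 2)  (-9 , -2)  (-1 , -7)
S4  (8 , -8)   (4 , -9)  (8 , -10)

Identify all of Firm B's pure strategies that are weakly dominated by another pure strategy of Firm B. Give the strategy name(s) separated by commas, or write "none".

a2, a3

a1: no other strategy beats it everywhere (a2 at S2 (9>-3); a3 at S1 (9>6)).
a1 weakly dominates a2 — S1: 9=9, S2: 9>-3, S3: 2>-2, S4: -8>-9.
a3: dominated, since a1 does at least as well everywhere (S1: 9>6, S2: 9>0, S3: 2>-7, S4: -8>-10).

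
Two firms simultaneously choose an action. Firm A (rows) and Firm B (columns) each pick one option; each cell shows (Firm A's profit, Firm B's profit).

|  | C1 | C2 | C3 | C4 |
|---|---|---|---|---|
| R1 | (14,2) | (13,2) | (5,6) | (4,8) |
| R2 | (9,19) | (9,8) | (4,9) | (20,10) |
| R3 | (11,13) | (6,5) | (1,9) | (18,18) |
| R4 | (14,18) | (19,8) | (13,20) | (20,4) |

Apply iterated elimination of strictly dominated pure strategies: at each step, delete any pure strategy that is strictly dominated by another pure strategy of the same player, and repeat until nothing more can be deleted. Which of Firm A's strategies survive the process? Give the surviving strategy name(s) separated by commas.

For Firm A, R4 strictly dominates R3 on the remaining columns (C1: 14>11, C2: 19>6, C3: 13>1, C4: 20>18); eliminate R3.
Firm B's strategy C2 is strictly dominated by C3 (R1: 6>2, R2: 9>8, R4: 20>8) and is removed.
Among the remaining strategies, none is strictly dominated by another pure strategy of the same player, so the elimination stops.
Surviving strategies — Firm A: {R1, R2, R4}; Firm B: {C1, C3, C4}.

R1, R2, R4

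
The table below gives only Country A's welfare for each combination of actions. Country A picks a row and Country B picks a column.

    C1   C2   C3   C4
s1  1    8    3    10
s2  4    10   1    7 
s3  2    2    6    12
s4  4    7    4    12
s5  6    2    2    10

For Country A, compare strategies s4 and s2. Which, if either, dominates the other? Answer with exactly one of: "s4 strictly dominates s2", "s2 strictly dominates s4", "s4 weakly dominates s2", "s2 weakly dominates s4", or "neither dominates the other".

neither dominates the other

Compare s4 to s2 across each opponent action: C1: 4=4, C2: 7<10, C3: 4>1, C4: 12>7.
s4 does better at C3, C4 but worse at C2; neither strategy dominates the other.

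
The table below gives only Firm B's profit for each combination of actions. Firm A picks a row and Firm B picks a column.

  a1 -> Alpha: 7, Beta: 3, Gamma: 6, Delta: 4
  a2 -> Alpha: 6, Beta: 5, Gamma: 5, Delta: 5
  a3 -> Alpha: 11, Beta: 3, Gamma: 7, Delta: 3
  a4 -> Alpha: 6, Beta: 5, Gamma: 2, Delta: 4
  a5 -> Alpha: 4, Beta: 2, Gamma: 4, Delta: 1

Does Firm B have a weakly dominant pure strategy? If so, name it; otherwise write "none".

Alpha

Alpha vs Beta: a1: 7>3, a2: 6>5, a3: 11>3, a4: 6>5, a5: 4>2.
Alpha vs Gamma: a1: 7>6, a2: 6>5, a3: 11>7, a4: 6>2, a5: 4=4.
Alpha vs Delta: a1: 7>4, a2: 6>5, a3: 11>3, a4: 6>4, a5: 4>1.
Alpha is at least as good as every other strategy against every opponent action, so it is weakly dominant.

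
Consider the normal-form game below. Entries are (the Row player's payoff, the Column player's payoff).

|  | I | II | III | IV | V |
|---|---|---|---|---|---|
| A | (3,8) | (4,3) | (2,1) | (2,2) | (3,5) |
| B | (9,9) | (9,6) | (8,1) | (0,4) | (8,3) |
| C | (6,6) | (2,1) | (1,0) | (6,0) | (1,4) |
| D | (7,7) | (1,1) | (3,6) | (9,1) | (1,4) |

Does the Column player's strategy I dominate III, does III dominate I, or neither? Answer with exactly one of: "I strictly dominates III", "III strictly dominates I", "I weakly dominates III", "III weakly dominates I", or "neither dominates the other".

I strictly dominates III

I's payoffs vs III's, by the Row player's action — A: 8>1, B: 9>1, C: 6>0, D: 7>6.
Every comparison favours I, so I strictly dominates III.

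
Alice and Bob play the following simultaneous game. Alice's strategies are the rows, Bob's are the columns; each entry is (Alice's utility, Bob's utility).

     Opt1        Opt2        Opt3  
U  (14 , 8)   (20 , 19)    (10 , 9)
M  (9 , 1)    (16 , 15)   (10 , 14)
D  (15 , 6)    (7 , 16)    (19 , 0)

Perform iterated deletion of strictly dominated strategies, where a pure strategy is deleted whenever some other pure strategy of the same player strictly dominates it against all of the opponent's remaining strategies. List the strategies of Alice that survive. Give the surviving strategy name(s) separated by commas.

Bob's strategy Opt1 is strictly dominated by Opt2 (U: 19>8, M: 15>1, D: 16>6) and is removed.
Bob's strategy Opt3 is strictly dominated by Opt2 (U: 19>9, M: 15>14, D: 16>0) and is removed.
Row M is eliminated: U beats it against every remaining column (Opt2: 20>16).
For Alice, U strictly dominates D on the remaining columns (Opt2: 20>7); eliminate D.
Among the remaining strategies, none is strictly dominated by another pure strategy of the same player, so the elimination stops.
Surviving strategies — Alice: {U}; Bob: {Opt2}.

U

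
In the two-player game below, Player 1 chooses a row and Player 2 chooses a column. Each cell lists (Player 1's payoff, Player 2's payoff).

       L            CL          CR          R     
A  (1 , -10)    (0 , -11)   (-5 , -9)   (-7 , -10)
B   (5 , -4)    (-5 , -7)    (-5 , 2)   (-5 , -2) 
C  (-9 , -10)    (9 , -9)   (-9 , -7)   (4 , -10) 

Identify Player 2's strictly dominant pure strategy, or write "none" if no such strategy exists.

CR vs L: A: -9>-10, B: 2>-4, C: -7>-10.
CR vs CL: A: -9>-11, B: 2>-7, C: -7>-9.
CR vs R: A: -9>-10, B: 2>-2, C: -7>-10.
CR strictly beats every other strategy against every opponent action, so it is strictly dominant.

CR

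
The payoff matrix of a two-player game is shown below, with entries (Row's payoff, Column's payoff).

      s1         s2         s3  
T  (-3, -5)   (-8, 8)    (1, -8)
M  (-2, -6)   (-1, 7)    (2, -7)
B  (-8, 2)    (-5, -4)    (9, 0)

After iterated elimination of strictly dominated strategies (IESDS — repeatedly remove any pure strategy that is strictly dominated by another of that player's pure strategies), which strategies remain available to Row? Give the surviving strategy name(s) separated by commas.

Row T is eliminated: M beats it against every remaining column (s1: -2>-3, s2: -1>-8, s3: 2>1).
Column s3 is eliminated: s1 beats it against every remaining row (M: -6>-7, B: 2>0).
For Row, M strictly dominates B on the remaining columns (s1: -2>-8, s2: -1>-5); eliminate B.
Column s1 is eliminated: s2 beats it against every remaining row (M: 7>-6).
Among the remaining strategies, none is strictly dominated by another pure strategy of the same player, so the elimination stops.
Surviving strategies — Row: {M}; Column: {s2}.

M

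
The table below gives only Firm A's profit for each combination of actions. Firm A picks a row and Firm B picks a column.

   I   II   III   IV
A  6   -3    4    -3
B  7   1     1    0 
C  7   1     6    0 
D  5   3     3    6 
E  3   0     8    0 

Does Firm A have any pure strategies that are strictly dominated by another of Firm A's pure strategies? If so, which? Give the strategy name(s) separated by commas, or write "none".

A: dominated, since C does at least as well everywhere (I: 7>6, II: 1>-3, III: 6>4, IV: 0>-3).
Nothing dominates B: A at I (7>6); C at I (7=7); D at I (7>5); E at I (7>3).
C: no other strategy beats it everywhere (A at I (7>6); B at I (7=7); D at I (7>5); E at I (7>3)).
D is not dominated — it holds its own against A at II (3>-3); B at II (3>1); C at II (3>1); E at I (5>3).
Nothing dominates E: A at II (0>-3); B at III (8>1); C at III (8>6); D at III (8>3).

A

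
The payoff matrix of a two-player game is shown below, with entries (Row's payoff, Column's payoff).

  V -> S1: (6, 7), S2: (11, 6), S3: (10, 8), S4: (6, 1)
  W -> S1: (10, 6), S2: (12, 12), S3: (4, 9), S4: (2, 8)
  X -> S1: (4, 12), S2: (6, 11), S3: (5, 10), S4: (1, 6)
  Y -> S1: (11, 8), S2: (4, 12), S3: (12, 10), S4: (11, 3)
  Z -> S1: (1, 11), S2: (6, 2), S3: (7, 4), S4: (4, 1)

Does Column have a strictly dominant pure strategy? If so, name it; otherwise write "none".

none

S1 fails to dominate S2 at W (6<12).
S2 fails to dominate S1 at V (6<7).
S3 fails to dominate S1 at X (10<12).
S4 fails to dominate S1 at V (1<7).
No single strategy dominates all the others.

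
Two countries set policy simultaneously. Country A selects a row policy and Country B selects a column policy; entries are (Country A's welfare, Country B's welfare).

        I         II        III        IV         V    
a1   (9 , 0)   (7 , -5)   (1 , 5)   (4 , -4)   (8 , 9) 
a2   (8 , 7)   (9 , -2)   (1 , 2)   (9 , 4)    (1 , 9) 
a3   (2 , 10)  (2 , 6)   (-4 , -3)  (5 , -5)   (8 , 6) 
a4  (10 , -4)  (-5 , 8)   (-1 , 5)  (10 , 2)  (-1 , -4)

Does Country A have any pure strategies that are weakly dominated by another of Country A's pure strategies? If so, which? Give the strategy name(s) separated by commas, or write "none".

a1 is not dominated — it holds its own against a2 at I (9>8); a3 at I (9>2); a4 at II (7>-5).
Nothing dominates a2: a1 at II (9>7); a3 at I (8>2); a4 at II (9>-5).
Nothing dominates a3: a1 at IV (5>4); a2 at V (8>1); a4 at II (2>-5).
a4: no other strategy beats it everywhere (a1 at I (10>9); a2 at I (10>8); a3 at I (10>2)).

none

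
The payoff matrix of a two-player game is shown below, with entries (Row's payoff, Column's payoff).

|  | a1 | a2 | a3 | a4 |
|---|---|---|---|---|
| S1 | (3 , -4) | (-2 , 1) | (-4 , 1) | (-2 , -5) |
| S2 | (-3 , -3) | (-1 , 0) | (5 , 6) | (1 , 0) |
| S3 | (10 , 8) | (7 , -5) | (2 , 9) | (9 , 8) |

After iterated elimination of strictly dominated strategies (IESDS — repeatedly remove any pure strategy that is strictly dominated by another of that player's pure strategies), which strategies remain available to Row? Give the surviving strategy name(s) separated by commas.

S2

For Row, S3 strictly dominates S1 on the remaining columns (a1: 10>3, a2: 7>-2, a3: 2>-4, a4: 9>-2); eliminate S1.
Column a1 is eliminated: a3 beats it against every remaining row (S2: 6>-3, S3: 9>8).
Column's strategy a2 is strictly dominated by a3 (S2: 6>0, S3: 9>-5) and is removed.
Column's strategy a4 is strictly dominated by a3 (S2: 6>0, S3: 9>8) and is removed.
Row's strategy S3 is strictly dominated by S2 (a3: 5>2) and is removed.
Among the remaining strategies, none is strictly dominated by another pure strategy of the same player, so the elimination stops.
Surviving strategies — Row: {S2}; Column: {a3}.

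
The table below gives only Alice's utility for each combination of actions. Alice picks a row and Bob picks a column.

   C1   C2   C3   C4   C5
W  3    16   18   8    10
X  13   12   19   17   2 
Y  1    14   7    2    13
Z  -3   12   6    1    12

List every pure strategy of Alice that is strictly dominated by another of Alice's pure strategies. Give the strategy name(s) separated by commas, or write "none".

W: no other strategy beats it everywhere (X at C2 (16>12); Y at C1 (3>1); Z at C1 (3>-3)).
X is not dominated — it holds its own against W at C1 (13>3); Y at C1 (13>1); Z at C1 (13>-3).
Y: no other strategy beats it everywhere (W at C5 (13>10); X at C2 (14>12); Z at C1 (1>-3)).
Z is strictly dominated by Y (C1: 1>-3, C2: 14>12, C3: 7>6, C4: 2>1, C5: 13>12).

Z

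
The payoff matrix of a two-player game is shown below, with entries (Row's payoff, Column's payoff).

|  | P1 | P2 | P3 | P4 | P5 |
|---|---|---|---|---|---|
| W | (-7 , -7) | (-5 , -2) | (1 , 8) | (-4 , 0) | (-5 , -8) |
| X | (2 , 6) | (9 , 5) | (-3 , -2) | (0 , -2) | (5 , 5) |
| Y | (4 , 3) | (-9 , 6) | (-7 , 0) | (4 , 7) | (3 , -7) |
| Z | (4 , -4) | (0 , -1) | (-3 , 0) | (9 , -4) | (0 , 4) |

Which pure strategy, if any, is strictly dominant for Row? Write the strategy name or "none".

none

W fails to dominate X at P1 (-7<2).
X fails to dominate W at P3 (-3<1).
Y fails to dominate W at P2 (-9<-5).
Z fails to dominate W at P3 (-3<1).
No single strategy dominates all the others.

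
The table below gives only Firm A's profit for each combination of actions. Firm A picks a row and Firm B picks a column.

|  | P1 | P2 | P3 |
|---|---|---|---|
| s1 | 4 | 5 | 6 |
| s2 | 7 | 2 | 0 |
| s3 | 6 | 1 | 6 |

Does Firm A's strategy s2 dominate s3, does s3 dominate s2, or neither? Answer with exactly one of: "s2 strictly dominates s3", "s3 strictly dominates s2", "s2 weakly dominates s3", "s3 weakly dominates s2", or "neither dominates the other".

neither dominates the other

s2's payoffs vs s3's, by Firm B's action — P1: 7>6, P2: 2>1, P3: 0<6.
s2 does better at P1, P2 but worse at P3; neither strategy dominates the other.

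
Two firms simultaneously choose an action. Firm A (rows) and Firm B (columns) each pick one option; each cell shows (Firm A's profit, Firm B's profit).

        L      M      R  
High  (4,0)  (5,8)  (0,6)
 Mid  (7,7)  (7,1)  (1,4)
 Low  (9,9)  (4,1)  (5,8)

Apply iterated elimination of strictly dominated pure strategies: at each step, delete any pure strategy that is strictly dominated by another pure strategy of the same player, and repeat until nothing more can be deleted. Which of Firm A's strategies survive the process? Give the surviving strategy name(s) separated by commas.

Low

Row High is eliminated: Mid beats it against every remaining column (L: 7>4, M: 7>5, R: 1>0).
Firm B's strategy M is strictly dominated by L (Mid: 7>1, Low: 9>1) and is removed.
For Firm A, Low strictly dominates Mid on the remaining columns (L: 9>7, R: 5>1); eliminate Mid.
Firm B's strategy R is strictly dominated by L (Low: 9>8) and is removed.
Among the remaining strategies, none is strictly dominated by another pure strategy of the same player, so the elimination stops.
Surviving strategies — Firm A: {Low}; Firm B: {L}.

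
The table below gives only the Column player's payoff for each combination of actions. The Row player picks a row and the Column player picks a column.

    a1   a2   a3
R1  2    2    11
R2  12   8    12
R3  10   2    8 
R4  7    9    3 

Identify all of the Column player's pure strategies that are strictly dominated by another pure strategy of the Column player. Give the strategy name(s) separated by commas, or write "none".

a1: no other strategy beats it everywhere (a2 at R1 (2=2); a3 at R2 (12=12)).
a2 is not dominated — it holds its own against a1 at R1 (2=2); a3 at R4 (9>3).
a3 is not dominated — it holds its own against a1 at R1 (11>2); a2 at R1 (11>2).

none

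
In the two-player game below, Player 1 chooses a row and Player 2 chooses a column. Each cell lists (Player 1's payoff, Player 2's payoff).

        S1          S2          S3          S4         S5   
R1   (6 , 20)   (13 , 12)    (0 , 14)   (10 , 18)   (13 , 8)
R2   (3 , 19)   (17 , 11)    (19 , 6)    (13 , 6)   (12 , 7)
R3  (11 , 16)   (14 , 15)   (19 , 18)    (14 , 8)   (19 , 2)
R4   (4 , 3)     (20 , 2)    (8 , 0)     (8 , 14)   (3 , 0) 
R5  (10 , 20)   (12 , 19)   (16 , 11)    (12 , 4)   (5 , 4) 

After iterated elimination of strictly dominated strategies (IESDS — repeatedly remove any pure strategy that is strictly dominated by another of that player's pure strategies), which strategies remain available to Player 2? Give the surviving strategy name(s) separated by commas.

S1, S3

Player 1's strategy R1 is strictly dominated by R3 (S1: 11>6, S2: 14>13, S3: 19>0, S4: 14>10, S5: 19>13) and is removed.
Row R5 is eliminated: R3 beats it against every remaining column (S1: 11>10, S2: 14>12, S3: 19>16, S4: 14>12, S5: 19>5).
Player 2's strategy S2 is strictly dominated by S1 (R2: 19>11, R3: 16>15, R4: 3>2) and is removed.
For Player 1, R3 strictly dominates R4 on the remaining columns (S1: 11>4, S3: 19>8, S4: 14>8, S5: 19>3); eliminate R4.
Player 2's strategy S4 is strictly dominated by S1 (R2: 19>6, R3: 16>8) and is removed.
Column S5 is eliminated: S1 beats it against every remaining row (R2: 19>7, R3: 16>2).
Among the remaining strategies, none is strictly dominated by another pure strategy of the same player, so the elimination stops.
Surviving strategies — Player 1: {R2, R3}; Player 2: {S1, S3}.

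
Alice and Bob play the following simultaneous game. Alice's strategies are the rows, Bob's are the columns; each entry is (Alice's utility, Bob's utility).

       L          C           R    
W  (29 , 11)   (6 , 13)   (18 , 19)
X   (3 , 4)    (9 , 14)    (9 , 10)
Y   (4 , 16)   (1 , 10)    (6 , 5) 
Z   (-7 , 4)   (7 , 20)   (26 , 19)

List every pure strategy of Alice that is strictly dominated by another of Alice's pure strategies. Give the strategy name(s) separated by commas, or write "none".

Y

Nothing dominates W: X at L (29>3); Y at L (29>4); Z at L (29>-7).
X is not dominated — it holds its own against W at C (9>6); Y at C (9>1); Z at L (3>-7).
Y: dominated, since W does at least as well everywhere (L: 29>4, C: 6>1, R: 18>6).
Z: no other strategy beats it everywhere (W at C (7>6); X at R (26>9); Y at C (7>1)).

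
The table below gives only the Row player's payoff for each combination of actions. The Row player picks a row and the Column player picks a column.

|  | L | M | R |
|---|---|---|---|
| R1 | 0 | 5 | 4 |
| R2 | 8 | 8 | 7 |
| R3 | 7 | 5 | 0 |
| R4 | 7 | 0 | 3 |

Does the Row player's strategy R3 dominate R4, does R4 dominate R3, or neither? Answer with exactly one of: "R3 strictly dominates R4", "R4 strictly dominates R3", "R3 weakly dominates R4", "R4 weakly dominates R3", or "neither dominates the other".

neither dominates the other

R3's payoffs vs R4's, by the Column player's action — L: 7=7, M: 5>0, R: 0<3.
R3 does better at M but worse at R; neither strategy dominates the other.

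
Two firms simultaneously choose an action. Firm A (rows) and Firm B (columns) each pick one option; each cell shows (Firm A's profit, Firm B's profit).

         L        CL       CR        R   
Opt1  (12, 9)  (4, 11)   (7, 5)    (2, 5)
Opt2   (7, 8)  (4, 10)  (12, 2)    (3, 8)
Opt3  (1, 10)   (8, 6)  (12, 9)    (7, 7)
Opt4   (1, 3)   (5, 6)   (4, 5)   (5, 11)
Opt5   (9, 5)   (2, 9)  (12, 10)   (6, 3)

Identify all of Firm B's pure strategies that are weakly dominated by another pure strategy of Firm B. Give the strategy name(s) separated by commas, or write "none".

none

Nothing dominates L: CL at Opt3 (10>6); CR at Opt1 (9>5); R at Opt1 (9>5).
CL is not dominated — it holds its own against L at Opt1 (11>9); CR at Opt1 (11>5); R at Opt1 (11>5).
CR: no other strategy beats it everywhere (L at Opt4 (5>3); CL at Opt3 (9>6); R at Opt3 (9>7)).
R: no other strategy beats it everywhere (L at Opt4 (11>3); CL at Opt3 (7>6); CR at Opt2 (8>2)).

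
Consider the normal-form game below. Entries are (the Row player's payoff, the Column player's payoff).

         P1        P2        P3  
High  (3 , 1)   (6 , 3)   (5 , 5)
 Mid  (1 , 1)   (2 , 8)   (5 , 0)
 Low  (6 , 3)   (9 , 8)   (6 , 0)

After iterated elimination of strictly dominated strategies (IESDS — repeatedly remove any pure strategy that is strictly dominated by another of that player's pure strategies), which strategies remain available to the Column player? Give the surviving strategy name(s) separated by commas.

P2

For the Row player, Low strictly dominates High on the remaining columns (P1: 6>3, P2: 9>6, P3: 6>5); eliminate High.
For the Row player, Low strictly dominates Mid on the remaining columns (P1: 6>1, P2: 9>2, P3: 6>5); eliminate Mid.
For the Column player, P2 strictly dominates P1 on the remaining rows (Low: 8>3); eliminate P1.
For the Column player, P2 strictly dominates P3 on the remaining rows (Low: 8>0); eliminate P3.
Among the remaining strategies, none is strictly dominated by another pure strategy of the same player, so the elimination stops.
Surviving strategies — the Row player: {Low}; the Column player: {P2}.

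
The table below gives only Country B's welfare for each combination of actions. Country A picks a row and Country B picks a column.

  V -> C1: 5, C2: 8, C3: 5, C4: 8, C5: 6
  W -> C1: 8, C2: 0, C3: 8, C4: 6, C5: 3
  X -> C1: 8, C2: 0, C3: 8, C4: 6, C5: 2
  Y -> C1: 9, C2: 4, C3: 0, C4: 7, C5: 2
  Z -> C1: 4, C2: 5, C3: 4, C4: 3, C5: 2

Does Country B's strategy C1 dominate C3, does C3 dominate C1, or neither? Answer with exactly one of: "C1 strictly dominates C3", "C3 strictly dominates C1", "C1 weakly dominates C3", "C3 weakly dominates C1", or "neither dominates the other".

Compare C1 to C3 across every action of Country A: V: 5=5, W: 8=8, X: 8=8, Y: 9>0, Z: 4=4.
C1 is at least as good everywhere and strictly better somewhere (tied only at V, W, X, Z), so C1 weakly but not strictly dominates C3.

C1 weakly dominates C3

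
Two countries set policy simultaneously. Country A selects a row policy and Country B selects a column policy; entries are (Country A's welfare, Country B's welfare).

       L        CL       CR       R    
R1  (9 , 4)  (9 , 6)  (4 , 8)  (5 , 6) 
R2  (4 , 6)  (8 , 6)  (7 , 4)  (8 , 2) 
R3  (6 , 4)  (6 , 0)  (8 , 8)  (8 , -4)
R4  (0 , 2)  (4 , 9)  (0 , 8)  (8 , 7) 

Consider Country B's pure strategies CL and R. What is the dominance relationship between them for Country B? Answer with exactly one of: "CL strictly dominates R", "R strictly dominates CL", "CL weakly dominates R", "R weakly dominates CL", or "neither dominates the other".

CL's payoffs vs R's, by Country A's action — R1: 6=6, R2: 6>2, R3: 0>-4, R4: 9>7.
CL is at least as good everywhere and strictly better somewhere (tied only at R1), so CL weakly but not strictly dominates R.

CL weakly dominates R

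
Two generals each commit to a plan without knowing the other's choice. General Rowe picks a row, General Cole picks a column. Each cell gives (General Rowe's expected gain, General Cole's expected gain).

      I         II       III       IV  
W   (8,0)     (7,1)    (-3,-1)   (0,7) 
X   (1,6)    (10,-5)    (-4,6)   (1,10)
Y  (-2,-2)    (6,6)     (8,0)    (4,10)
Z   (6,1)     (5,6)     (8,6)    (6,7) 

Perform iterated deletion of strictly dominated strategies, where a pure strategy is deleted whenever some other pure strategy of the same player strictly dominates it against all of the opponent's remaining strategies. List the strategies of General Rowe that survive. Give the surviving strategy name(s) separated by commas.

General Cole's strategy I is strictly dominated by IV (W: 7>0, X: 10>6, Y: 10>-2, Z: 7>1) and is removed.
For General Cole, IV strictly dominates II on the remaining rows (W: 7>1, X: 10>-5, Y: 10>6, Z: 7>6); eliminate II.
General Rowe's strategy W is strictly dominated by Y (III: 8>-3, IV: 4>0) and is removed.
Row X is eliminated: Y beats it against every remaining column (III: 8>-4, IV: 4>1).
For General Cole, IV strictly dominates III on the remaining rows (Y: 10>0, Z: 7>6); eliminate III.
Row Y is eliminated: Z beats it against every remaining column (IV: 6>4).
Among the remaining strategies, none is strictly dominated by another pure strategy of the same player, so the elimination stops.
Surviving strategies — General Rowe: {Z}; General Cole: {IV}.

Z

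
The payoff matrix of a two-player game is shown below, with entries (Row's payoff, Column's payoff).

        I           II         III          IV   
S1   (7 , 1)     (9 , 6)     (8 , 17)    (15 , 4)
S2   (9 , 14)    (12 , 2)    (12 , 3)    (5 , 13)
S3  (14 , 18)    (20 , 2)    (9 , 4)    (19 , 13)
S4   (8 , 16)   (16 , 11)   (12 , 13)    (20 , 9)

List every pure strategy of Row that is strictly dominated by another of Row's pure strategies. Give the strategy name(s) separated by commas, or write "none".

S1

S3 strictly dominates S1 — I: 14>7, II: 20>9, III: 9>8, IV: 19>15.
S2: no other strategy beats it everywhere (S1 at I (9>7); S3 at III (12>9); S4 at I (9>8)).
S3 is not dominated — it holds its own against S1 at I (14>7); S2 at I (14>9); S4 at I (14>8).
S4 is not dominated — it holds its own against S1 at I (8>7); S2 at II (16>12); S3 at III (12>9).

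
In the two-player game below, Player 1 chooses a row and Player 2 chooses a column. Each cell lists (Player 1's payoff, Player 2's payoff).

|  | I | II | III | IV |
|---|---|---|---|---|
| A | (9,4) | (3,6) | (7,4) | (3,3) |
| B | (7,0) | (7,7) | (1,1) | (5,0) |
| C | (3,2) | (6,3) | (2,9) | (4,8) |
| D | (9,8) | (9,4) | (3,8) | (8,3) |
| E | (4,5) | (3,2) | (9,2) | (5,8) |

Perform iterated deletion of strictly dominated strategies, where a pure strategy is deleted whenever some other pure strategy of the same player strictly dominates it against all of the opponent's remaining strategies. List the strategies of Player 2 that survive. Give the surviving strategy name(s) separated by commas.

I, II, III, IV

Row B is eliminated: D beats it against every remaining column (I: 9>7, II: 9>7, III: 3>1, IV: 8>5).
For Player 1, D strictly dominates C on the remaining columns (I: 9>3, II: 9>6, III: 3>2, IV: 8>4); eliminate C.
Among the remaining strategies, none is strictly dominated by another pure strategy of the same player, so the elimination stops.
Surviving strategies — Player 1: {A, D, E}; Player 2: {I, II, III, IV}.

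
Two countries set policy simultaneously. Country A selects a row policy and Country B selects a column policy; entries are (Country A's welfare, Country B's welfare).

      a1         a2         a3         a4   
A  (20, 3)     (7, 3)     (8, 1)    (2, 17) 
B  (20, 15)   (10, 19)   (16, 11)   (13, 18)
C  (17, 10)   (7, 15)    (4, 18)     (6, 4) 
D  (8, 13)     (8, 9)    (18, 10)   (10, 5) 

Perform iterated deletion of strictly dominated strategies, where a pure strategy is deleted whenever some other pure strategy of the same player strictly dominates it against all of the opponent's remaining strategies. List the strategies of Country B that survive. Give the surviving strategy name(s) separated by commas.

Country A's strategy C is strictly dominated by B (a1: 20>17, a2: 10>7, a3: 16>4, a4: 13>6) and is removed.
For Country B, a1 strictly dominates a3 on the remaining rows (A: 3>1, B: 15>11, D: 13>10); eliminate a3.
For Country A, B strictly dominates D on the remaining columns (a1: 20>8, a2: 10>8, a4: 13>10); eliminate D.
Country B's strategy a1 is strictly dominated by a4 (A: 17>3, B: 18>15) and is removed.
For Country A, B strictly dominates A on the remaining columns (a2: 10>7, a4: 13>2); eliminate A.
For Country B, a2 strictly dominates a4 on the remaining rows (B: 19>18); eliminate a4.
Among the remaining strategies, none is strictly dominated by another pure strategy of the same player, so the elimination stops.
Surviving strategies — Country A: {B}; Country B: {a2}.

a2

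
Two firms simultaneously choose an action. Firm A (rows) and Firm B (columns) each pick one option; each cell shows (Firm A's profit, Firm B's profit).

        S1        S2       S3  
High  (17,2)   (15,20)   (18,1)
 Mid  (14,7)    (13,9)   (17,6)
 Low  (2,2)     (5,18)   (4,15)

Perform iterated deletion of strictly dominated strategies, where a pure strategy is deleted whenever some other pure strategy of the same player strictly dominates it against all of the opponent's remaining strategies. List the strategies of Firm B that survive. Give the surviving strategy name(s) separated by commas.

Firm A's strategy Mid is strictly dominated by High (S1: 17>14, S2: 15>13, S3: 18>17) and is removed.
Firm A's strategy Low is strictly dominated by High (S1: 17>2, S2: 15>5, S3: 18>4) and is removed.
Firm B's strategy S1 is strictly dominated by S2 (High: 20>2) and is removed.
For Firm B, S2 strictly dominates S3 on the remaining rows (High: 20>1); eliminate S3.
Among the remaining strategies, none is strictly dominated by another pure strategy of the same player, so the elimination stops.
Surviving strategies — Firm A: {High}; Firm B: {S2}.

S2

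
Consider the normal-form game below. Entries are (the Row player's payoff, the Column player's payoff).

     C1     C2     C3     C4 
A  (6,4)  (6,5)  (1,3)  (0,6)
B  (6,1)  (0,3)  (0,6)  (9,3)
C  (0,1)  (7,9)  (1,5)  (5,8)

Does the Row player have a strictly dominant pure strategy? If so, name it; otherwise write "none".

A fails to dominate B at C1 (6=6).
B fails to dominate A at C1 (6=6).
C fails to dominate A at C1 (0<6).
No single strategy dominates all the others.

none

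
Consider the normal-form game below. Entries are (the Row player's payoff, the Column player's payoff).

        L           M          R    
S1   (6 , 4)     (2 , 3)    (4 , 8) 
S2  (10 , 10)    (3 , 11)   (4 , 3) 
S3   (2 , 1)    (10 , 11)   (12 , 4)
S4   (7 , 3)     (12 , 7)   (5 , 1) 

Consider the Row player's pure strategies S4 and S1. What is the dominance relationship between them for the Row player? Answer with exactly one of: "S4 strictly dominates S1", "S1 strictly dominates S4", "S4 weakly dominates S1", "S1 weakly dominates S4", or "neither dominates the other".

Compare S4 to S1 across every action of the Column player: L: 7>6, M: 12>2, R: 5>4.
Every comparison favours S4, so S4 strictly dominates S1.

S4 strictly dominates S1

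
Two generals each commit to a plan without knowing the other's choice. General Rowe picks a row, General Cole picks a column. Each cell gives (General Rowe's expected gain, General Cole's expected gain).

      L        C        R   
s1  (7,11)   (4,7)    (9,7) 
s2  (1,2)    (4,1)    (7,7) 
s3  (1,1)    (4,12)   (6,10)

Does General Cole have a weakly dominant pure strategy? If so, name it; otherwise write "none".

none

L fails to dominate C at s3 (1<12).
C fails to dominate L at s1 (7<11).
R fails to dominate L at s1 (7<11).
No single strategy dominates all the others.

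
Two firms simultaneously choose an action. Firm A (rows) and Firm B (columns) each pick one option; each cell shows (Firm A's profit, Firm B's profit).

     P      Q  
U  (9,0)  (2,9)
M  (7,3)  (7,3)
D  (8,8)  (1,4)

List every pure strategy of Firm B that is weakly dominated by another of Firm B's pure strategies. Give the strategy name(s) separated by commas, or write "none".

P is not dominated — it holds its own against Q at D (8>4).
Q: no other strategy beats it everywhere (P at U (9>0)).

none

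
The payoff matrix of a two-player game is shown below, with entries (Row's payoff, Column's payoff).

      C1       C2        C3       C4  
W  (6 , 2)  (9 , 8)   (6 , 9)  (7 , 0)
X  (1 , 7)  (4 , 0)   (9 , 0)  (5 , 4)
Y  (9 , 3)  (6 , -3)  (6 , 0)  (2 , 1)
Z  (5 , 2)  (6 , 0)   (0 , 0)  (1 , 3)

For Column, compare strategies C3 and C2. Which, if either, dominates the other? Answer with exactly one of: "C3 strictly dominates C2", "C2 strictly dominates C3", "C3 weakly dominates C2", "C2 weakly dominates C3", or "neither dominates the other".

C3's payoffs vs C2's, by Row's action — W: 9>8, X: 0=0, Y: 0>-3, Z: 0=0.
C3 is at least as good everywhere and strictly better somewhere (tied only at X, Z), so C3 weakly but not strictly dominates C2.

C3 weakly dominates C2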